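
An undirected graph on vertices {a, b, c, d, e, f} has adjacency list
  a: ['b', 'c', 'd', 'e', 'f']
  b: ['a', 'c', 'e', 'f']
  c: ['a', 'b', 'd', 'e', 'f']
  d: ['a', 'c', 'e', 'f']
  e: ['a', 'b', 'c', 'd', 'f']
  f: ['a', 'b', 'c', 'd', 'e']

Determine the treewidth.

A width-4 tree decomposition is:
Bags: B1 = {a, c, d, e, f}  B2 = {a, b, c, e, f}
Tree: B1–B2
The largest bag has 5 vertices, giving width 4; this decomposition certifies tw(G) ≤ 4. For the lower bound, the 5 vertices {a, c, d, e, f} are pairwise adjacent, and any tree decomposition puts a clique entirely inside one bag — forcing width ≥ 4. Therefore the treewidth is 4.

4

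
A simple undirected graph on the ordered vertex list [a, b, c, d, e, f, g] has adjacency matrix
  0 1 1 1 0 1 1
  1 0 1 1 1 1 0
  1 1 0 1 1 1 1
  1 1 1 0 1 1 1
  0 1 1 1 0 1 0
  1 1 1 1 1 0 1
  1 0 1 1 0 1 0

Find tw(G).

4

A width-4 tree decomposition is:
Bags: B1 = {a, c, d, f, g}  B2 = {a, b, c, d, f}  B3 = {b, c, d, e, f}
Tree: B1–B2, B2–B3
Every bag has size at most 5, so the width is 5 − 1 = 4 and tw(G) ≤ 4. On the other hand G contains the 5-clique {b, c, d, e, f}. A clique must lie in a single bag of any decomposition, so no decomposition can have width below 4. Therefore the treewidth is 4.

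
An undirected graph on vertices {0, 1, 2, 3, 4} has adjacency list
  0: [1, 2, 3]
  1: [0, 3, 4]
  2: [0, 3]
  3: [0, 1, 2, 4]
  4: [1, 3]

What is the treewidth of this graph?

2

A width-2 tree decomposition is:
Bags: B1 = {0, 2, 3}  B2 = {0, 1, 3}  B3 = {1, 3, 4}
Tree: B1–B2, B2–B3
The largest bag has 3 vertices, giving width 2; this decomposition certifies tw(G) ≤ 2. On the other hand G contains the 3-clique {0, 1, 3}. A clique must lie in a single bag of any decomposition, so no decomposition can have width below 2. Therefore the treewidth is 2.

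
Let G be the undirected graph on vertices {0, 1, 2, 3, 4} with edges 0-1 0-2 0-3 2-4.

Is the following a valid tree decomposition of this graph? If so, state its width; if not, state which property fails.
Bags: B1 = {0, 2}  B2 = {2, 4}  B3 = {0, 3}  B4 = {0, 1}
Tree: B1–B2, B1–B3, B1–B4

Every vertex of G appears in some bag (union = {0, 1, 2, 3, 4}); every edge is covered by a bag; and for each vertex v the set of bags containing v is connected in the bag tree. The decomposition is therefore valid. The largest bag has 2 vertices, so the width is 1.

Yes; width 1.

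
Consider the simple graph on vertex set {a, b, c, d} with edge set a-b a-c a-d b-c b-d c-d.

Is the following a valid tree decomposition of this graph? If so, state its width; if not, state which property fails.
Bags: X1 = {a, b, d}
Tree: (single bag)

No — vertex c appears in no bag.

A tree decomposition must satisfy three properties: every vertex lies in some bag; for every edge, both endpoints lie together in some bag; and for every vertex, the bags containing it form a connected subtree. Here vertex c appears in no bag, so the decomposition is invalid.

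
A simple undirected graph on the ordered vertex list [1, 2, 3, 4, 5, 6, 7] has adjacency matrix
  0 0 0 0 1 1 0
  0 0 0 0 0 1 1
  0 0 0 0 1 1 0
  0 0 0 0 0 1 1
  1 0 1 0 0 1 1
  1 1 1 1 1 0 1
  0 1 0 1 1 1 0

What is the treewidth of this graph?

A width-2 tree decomposition is:
Bags: B1 = {5, 6, 7}  B2 = {3, 5, 6}  B3 = {2, 6, 7}  B4 = {1, 5, 6}  B5 = {4, 6, 7}
Tree: B1–B2, B1–B3, B2–B4, B1–B5
The largest bag has 3 vertices, giving width 2; this decomposition certifies tw(G) ≤ 2. For the lower bound, the 3 vertices {2, 6, 7} are pairwise adjacent, and any tree decomposition puts a clique entirely inside one bag — forcing width ≥ 2. The upper and lower bounds meet at 2, so that is the treewidth.

2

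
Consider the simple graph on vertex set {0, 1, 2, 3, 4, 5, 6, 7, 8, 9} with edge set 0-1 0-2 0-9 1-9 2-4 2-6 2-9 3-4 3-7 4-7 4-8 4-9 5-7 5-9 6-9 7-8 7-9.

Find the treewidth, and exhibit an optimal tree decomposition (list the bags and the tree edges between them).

The largest bag has 3 vertices, giving width 2; this decomposition certifies tw(G) ≤ 2. For the lower bound, the 3 vertices {4, 7, 8} are pairwise adjacent, and any tree decomposition puts a clique entirely inside one bag — forcing width ≥ 2. The upper and lower bounds meet at 2, so that is the treewidth.

Treewidth 2.
Bags: B1 = {4, 7, 9}  B2 = {3, 4, 7}  B3 = {2, 4, 9}  B4 = {4, 7, 8}  B5 = {0, 2, 9}  B6 = {5, 7, 9}  B7 = {2, 6, 9}  B8 = {0, 1, 9}
Tree: B1–B2, B1–B3, B2–B4, B3–B5, B1–B6, B5–B7, B5–B8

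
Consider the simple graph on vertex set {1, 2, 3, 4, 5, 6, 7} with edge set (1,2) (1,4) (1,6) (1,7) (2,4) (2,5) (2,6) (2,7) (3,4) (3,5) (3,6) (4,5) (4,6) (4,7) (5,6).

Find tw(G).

3

A width-3 tree decomposition is:
Bags: B1 = {2, 4, 5, 6}  B2 = {1, 2, 4, 6}  B3 = {1, 2, 4, 7}  B4 = {3, 4, 5, 6}
Tree: B1–B2, B2–B3, B1–B4
The largest bag has 4 vertices, giving width 3; this decomposition certifies tw(G) ≤ 3. Conversely, {1, 2, 4, 6} is a clique of size 4, and the vertices of any clique must share a bag in every tree decomposition; so some bag has ≥ 4 vertices and tw(G) ≥ 3. The upper and lower bounds meet at 3, so that is the treewidth.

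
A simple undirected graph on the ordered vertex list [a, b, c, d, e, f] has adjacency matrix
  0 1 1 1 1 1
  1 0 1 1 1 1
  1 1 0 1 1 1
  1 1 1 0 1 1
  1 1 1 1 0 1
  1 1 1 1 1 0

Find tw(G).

A width-5 tree decomposition is:
Bags: B1 = {a, b, c, d, e, f}
Tree: (single bag)
A single bag containing all 6 vertices is trivially a valid decomposition of width 5. Conversely, {a, b, c, d, e, f} is a clique of size 6, and the vertices of any clique must share a bag in every tree decomposition; so some bag has ≥ 6 vertices and tw(G) ≥ 5. Therefore the treewidth is 5.

5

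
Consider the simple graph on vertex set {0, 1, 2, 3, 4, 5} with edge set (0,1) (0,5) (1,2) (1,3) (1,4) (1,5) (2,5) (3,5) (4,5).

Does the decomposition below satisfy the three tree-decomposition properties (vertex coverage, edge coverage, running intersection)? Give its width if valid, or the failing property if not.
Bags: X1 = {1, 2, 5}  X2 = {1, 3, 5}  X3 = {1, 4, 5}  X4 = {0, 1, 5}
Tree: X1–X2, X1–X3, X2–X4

Yes; width 2.

Vertex coverage: the bags together contain {0, 1, 2, 3, 4, 5}, the full vertex set. Edge coverage: each edge of G has both endpoints in at least one bag. Running intersection: for every vertex, the bags containing it form a connected subtree. All three properties hold, so this is a valid tree decomposition of width max|bag| − 1 = 2, and hence tw(G) ≤ 2.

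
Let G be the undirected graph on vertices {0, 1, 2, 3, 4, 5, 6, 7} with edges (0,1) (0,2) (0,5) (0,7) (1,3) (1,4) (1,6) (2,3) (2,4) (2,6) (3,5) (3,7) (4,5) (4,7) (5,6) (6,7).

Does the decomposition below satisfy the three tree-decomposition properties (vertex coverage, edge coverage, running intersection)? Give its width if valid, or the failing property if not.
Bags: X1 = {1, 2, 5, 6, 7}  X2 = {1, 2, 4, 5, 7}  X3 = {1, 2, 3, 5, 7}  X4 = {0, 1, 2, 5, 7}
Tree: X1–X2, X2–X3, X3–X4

Every vertex of G appears in some bag (union = {0, 1, 2, 3, 4, 5, 6, 7}); every edge is covered by a bag; and for each vertex v the set of bags containing v is connected in the bag tree. The decomposition is therefore valid. The largest bag has 5 vertices, so the width is 4.

Yes; width 4.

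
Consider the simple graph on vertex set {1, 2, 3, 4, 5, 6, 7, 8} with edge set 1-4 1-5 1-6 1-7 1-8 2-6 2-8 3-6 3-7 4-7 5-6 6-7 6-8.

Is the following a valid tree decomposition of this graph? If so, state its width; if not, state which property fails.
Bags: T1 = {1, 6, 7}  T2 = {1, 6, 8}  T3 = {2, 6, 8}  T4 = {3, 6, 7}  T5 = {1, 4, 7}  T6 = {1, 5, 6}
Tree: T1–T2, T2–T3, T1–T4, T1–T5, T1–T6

Every vertex of G appears in some bag (union = {1, 2, 3, 4, 5, 6, 7, 8}); every edge is covered by a bag; and for each vertex v the set of bags containing v is connected in the bag tree. The decomposition is therefore valid. The largest bag has 3 vertices, so the width is 2.

Yes; width 2.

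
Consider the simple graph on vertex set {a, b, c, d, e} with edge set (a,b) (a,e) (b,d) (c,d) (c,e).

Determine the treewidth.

2

A width-2 tree decomposition is:
Bags: B1 = {c, d, e}  B2 = {a, d, e}  B3 = {a, b, d}
Tree: B1–B2, B2–B3
Every bag has size at most 3, so the width is 3 − 1 = 2 and tw(G) ≤ 2. For the lower bound, G contains the cycle d–c–e–a–b–d, so G is not a forest; only forests have treewidth ≤ 1, hence tw(G) ≥ 2. Combining the bounds, tw(G) = 2.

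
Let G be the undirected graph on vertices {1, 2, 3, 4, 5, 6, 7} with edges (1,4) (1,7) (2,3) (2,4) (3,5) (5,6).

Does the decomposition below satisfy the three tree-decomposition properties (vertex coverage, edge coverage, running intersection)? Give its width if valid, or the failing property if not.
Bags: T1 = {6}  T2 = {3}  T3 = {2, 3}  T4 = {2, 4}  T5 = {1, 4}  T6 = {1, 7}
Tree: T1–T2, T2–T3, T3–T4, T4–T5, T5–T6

No — vertex 5 appears in no bag.

A tree decomposition must satisfy three properties: every vertex lies in some bag; for every edge, both endpoints lie together in some bag; and for every vertex, the bags containing it form a connected subtree. Here vertex 5 appears in no bag, so the decomposition is invalid.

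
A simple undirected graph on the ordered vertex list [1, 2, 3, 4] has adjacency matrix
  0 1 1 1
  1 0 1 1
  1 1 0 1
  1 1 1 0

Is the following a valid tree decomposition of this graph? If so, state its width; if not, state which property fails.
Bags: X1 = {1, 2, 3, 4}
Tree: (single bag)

Vertex coverage: the bags together contain {1, 2, 3, 4}, the full vertex set. Edge coverage: each edge of G has both endpoints in at least one bag. Running intersection: for every vertex, the bags containing it form a connected subtree. All three properties hold, so this is a valid tree decomposition of width max|bag| − 1 = 3, and hence tw(G) ≤ 3.

Yes; width 3.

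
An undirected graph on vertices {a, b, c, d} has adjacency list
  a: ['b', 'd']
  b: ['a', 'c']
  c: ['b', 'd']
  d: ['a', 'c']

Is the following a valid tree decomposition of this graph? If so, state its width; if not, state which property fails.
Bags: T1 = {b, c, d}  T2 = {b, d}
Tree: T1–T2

A tree decomposition must satisfy three properties: every vertex lies in some bag; for every edge, both endpoints lie together in some bag; and for every vertex, the bags containing it form a connected subtree. Here vertex a appears in no bag, so the decomposition is invalid.

No — vertex a appears in no bag.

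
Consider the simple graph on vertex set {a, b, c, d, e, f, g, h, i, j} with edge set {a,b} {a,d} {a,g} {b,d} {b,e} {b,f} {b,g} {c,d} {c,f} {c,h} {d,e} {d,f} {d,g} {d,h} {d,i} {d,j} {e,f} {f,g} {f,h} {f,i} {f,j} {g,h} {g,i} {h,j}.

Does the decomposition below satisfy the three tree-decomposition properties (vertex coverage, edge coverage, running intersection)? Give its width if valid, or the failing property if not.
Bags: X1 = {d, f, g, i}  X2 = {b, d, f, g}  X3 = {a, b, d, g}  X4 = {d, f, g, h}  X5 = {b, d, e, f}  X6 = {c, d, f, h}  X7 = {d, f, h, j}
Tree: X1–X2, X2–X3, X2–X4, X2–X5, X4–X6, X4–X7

Yes; width 3.

Every vertex of G appears in some bag (union = {a, b, c, d, e, f, g, h, i, j}); every edge is covered by a bag; and for each vertex v the set of bags containing v is connected in the bag tree. The decomposition is therefore valid. The largest bag has 4 vertices, so the width is 3.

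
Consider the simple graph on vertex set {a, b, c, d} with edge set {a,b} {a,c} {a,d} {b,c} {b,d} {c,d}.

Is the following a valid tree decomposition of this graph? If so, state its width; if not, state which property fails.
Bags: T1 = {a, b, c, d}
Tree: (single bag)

Yes; width 3.

Every vertex of G appears in some bag (union = {a, b, c, d}); every edge is covered by a bag; and for each vertex v the set of bags containing v is connected in the bag tree. The decomposition is therefore valid. The largest bag has 4 vertices, so the width is 3.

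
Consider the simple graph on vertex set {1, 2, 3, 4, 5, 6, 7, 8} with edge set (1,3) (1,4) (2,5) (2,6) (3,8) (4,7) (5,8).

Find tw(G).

A width-1 tree decomposition is:
Bags: B1 = {4, 7}  B2 = {1, 4}  B3 = {1, 3}  B4 = {3, 8}  B5 = {5, 8}  B6 = {2, 5}  B7 = {2, 6}
Tree: B1–B2, B2–B3, B3–B4, B4–B5, B5–B6, B6–B7
Every bag has size at most 2, so the width is 2 − 1 = 1 and tw(G) ≤ 1. Any graph with an edge has treewidth ≥ 1, and G has the edge 7–4. The upper and lower bounds meet at 1, so that is the treewidth.

1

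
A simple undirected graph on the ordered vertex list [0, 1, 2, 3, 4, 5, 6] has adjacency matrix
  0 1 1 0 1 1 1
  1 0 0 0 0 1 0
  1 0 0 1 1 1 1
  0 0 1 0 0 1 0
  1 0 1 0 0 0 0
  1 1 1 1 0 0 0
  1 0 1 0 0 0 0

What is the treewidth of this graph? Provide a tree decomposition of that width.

Each bag holds 3 vertices, so the decomposition has width 2, which upper-bounds the treewidth. On the other hand G contains the 3-clique {0, 1, 5}. A clique must lie in a single bag of any decomposition, so no decomposition can have width below 2. Combining the bounds, tw(G) = 2.

Treewidth 2.
One optimal decomposition is:
Bags: B1 = {0, 2, 6}  B2 = {0, 2, 4}  B3 = {0, 2, 5}  B4 = {0, 1, 5}  B5 = {2, 3, 5}
Tree: B1–B2, B1–B3, B3–B4, B3–B5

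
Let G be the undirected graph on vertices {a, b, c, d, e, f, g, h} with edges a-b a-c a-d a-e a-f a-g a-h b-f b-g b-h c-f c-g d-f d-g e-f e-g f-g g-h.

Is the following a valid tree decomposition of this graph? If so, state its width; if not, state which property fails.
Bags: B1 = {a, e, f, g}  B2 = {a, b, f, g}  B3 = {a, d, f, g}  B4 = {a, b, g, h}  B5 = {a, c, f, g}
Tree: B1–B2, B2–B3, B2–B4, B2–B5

Checking the three conditions: (i) the bags cover all of {a, b, c, d, e, f, g, h}; (ii) for each edge, some bag contains both endpoints; (iii) the bags containing any fixed vertex form a subtree. All hold, so the decomposition is valid with width 4 − 1 = 3.

Yes; width 3.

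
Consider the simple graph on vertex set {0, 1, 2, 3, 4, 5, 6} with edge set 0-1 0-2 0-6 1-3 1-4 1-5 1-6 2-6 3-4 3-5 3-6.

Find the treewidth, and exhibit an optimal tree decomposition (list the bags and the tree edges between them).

Treewidth 2.
Bags: B1 = {0, 1, 6}  B2 = {1, 3, 6}  B3 = {1, 3, 5}  B4 = {1, 3, 4}  B5 = {0, 2, 6}
Tree: B1–B2, B2–B3, B2–B4, B1–B5

Every bag has size at most 3, so the width is 3 − 1 = 2 and tw(G) ≤ 2. On the other hand G contains the 3-clique {0, 1, 6}. A clique must lie in a single bag of any decomposition, so no decomposition can have width below 2. The upper and lower bounds meet at 2, so that is the treewidth.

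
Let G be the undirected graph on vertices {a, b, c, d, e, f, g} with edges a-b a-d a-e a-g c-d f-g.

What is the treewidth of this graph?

1

A width-1 tree decomposition is:
Bags: B1 = {a, g}  B2 = {a, b}  B3 = {a, d}  B4 = {c, d}  B5 = {f, g}  B6 = {a, e}
Tree: B1–B2, B2–B3, B3–B4, B1–B5, B3–B6
Each bag holds 2 vertices, so the decomposition has width 1, which upper-bounds the treewidth. Any graph with an edge has treewidth ≥ 1, and G has the edge g–a. The upper and lower bounds meet at 1, so that is the treewidth.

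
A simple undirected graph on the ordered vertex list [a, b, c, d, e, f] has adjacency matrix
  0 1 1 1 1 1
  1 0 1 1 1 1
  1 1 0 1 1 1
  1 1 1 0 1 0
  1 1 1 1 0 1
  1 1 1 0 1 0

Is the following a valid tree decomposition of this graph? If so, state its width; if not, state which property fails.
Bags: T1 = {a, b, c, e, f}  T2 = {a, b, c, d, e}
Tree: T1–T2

Every vertex of G appears in some bag (union = {a, b, c, d, e, f}); every edge is covered by a bag; and for each vertex v the set of bags containing v is connected in the bag tree. The decomposition is therefore valid. The largest bag has 5 vertices, so the width is 4.

Yes; width 4.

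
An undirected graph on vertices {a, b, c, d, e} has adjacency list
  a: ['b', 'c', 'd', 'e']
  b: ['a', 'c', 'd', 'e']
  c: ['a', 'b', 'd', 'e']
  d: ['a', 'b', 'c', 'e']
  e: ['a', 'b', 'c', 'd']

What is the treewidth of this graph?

4

A width-4 tree decomposition is:
Bags: B1 = {a, b, c, d, e}
Tree: (single bag)
With just one bag of size 5, the width is 5 − 1 = 4, so tw(G) ≤ 4. Conversely, {a, b, c, d, e} is a clique of size 5, and the vertices of any clique must share a bag in every tree decomposition; so some bag has ≥ 5 vertices and tw(G) ≥ 4. Therefore the treewidth is 4.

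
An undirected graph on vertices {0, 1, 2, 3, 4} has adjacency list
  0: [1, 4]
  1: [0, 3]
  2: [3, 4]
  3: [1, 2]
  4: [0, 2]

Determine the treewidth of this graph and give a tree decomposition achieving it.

Treewidth 2.
One optimal decomposition is:
Bags: B1 = {0, 1, 4}  B2 = {1, 2, 4}  B3 = {1, 2, 3}
Tree: B1–B2, B2–B3

The largest bag has 3 vertices, giving width 2; this decomposition certifies tw(G) ≤ 2. For the lower bound, G contains the cycle 1–0–4–2–3–1, so G is not a forest; only forests have treewidth ≤ 1, hence tw(G) ≥ 2. Hence tw(G) = 2 exactly.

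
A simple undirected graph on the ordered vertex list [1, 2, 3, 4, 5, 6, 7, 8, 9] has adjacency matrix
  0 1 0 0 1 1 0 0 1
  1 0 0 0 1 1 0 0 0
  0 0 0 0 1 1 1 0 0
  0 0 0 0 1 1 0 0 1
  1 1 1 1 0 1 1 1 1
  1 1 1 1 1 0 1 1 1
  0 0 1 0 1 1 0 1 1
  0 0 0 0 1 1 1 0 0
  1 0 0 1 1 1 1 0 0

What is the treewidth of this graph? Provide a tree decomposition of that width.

Each bag holds 4 vertices, so the decomposition has width 3, which upper-bounds the treewidth. Conversely, {1, 5, 6, 9} is a clique of size 4, and the vertices of any clique must share a bag in every tree decomposition; so some bag has ≥ 4 vertices and tw(G) ≥ 3. Hence tw(G) = 3 exactly.

Treewidth 3.
One such decomposition:
Bags: B1 = {5, 6, 7, 9}  B2 = {4, 5, 6, 9}  B3 = {3, 5, 6, 7}  B4 = {1, 5, 6, 9}  B5 = {5, 6, 7, 8}  B6 = {1, 2, 5, 6}
Tree: B1–B2, B1–B3, B1–B4, B3–B5, B4–B6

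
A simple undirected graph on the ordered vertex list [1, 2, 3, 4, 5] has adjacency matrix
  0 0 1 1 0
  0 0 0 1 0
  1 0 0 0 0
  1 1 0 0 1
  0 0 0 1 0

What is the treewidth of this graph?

1

A width-1 tree decomposition is:
Bags: B1 = {4, 5}  B2 = {2, 4}  B3 = {1, 4}  B4 = {1, 3}
Tree: B1–B2, B1–B3, B3–B4
The largest bag has 2 vertices, giving width 1; this decomposition certifies tw(G) ≤ 1. Any graph with an edge has treewidth ≥ 1, and G has the edge 5–4. Therefore the treewidth is 1.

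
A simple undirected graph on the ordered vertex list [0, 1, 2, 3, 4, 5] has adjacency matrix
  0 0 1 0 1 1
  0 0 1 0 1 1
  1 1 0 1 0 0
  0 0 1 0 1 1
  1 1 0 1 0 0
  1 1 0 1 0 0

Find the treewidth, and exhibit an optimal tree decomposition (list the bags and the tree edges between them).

Each bag holds 4 vertices, so the decomposition has width 3, which upper-bounds the treewidth. For the lower bound: the 4 vertex sets {0,2}, {3,4}, {1}, {5} are disjoint, each induces a connected subgraph, and every pair is joined by at least one edge of G. Contracting each set to a single vertex therefore yields K_{4} as a minor, and since treewidth is minor-monotone, tw(G) ≥ tw(K_{4}) = 3. Hence tw(G) = 3 exactly.

Treewidth 3.
One optimal decomposition is:
Bags: B1 = {0, 1, 2, 3}  B2 = {0, 1, 3, 4}  B3 = {0, 1, 3, 5}
Tree: B1–B2, B2–B3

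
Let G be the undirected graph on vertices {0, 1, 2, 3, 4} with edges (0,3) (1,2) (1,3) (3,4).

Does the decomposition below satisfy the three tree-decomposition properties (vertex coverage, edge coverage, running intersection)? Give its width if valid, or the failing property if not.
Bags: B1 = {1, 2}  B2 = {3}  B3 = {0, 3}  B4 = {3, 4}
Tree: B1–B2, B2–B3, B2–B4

A tree decomposition must satisfy three properties: every vertex lies in some bag; for every edge, both endpoints lie together in some bag; and for every vertex, the bags containing it form a connected subtree. Here edge (1,3) lies in no bag, so the decomposition is invalid.

No — edge (1,3) lies in no bag.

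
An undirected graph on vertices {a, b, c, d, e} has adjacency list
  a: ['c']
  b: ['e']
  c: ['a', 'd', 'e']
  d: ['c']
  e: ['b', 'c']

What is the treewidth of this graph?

A width-1 tree decomposition is:
Bags: B1 = {c, e}  B2 = {c, d}  B3 = {a, c}  B4 = {b, e}
Tree: B1–B2, B1–B3, B1–B4
Every bag has size at most 2, so the width is 2 − 1 = 1 and tw(G) ≤ 1. Any graph with an edge has treewidth ≥ 1, and G has the edge c–e. The upper and lower bounds meet at 1, so that is the treewidth.

1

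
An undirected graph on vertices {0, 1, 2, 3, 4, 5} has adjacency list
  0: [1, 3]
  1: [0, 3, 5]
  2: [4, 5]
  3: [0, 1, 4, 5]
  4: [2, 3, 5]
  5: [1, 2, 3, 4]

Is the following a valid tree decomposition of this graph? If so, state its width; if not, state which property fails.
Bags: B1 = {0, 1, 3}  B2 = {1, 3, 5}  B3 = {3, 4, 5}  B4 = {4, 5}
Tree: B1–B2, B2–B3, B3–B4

A tree decomposition must satisfy three properties: every vertex lies in some bag; for every edge, both endpoints lie together in some bag; and for every vertex, the bags containing it form a connected subtree. Here vertex 2 appears in no bag, so the decomposition is invalid.

No — vertex 2 appears in no bag.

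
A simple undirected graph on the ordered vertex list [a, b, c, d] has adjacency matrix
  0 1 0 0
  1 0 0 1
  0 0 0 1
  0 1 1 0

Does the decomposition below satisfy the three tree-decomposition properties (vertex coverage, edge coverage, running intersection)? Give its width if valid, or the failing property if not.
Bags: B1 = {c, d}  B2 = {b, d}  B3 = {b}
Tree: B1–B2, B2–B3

No — vertex a appears in no bag.

A tree decomposition must satisfy three properties: every vertex lies in some bag; for every edge, both endpoints lie together in some bag; and for every vertex, the bags containing it form a connected subtree. Here vertex a appears in no bag, so the decomposition is invalid.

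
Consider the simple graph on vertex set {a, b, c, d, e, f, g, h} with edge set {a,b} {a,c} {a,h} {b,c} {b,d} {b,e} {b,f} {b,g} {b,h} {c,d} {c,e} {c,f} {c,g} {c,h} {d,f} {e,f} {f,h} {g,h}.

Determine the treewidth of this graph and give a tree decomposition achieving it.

Every bag has size at most 4, so the width is 4 − 1 = 3 and tw(G) ≤ 3. For the lower bound, the 4 vertices {b, c, g, h} are pairwise adjacent, and any tree decomposition puts a clique entirely inside one bag — forcing width ≥ 3. Combining the bounds, tw(G) = 3.

Treewidth 3.
One such decomposition:
Bags: B1 = {b, c, d, f}  B2 = {b, c, e, f}  B3 = {b, c, f, h}  B4 = {a, b, c, h}  B5 = {b, c, g, h}
Tree: B1–B2, B1–B3, B3–B4, B3–B5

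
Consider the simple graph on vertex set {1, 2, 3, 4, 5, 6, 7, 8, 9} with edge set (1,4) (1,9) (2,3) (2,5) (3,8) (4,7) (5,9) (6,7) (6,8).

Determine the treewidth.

2

A width-2 tree decomposition is:
Bags: B1 = {6, 7, 8}  B2 = {3, 7, 8}  B3 = {2, 3, 7}  B4 = {2, 5, 7}  B5 = {5, 7, 9}  B6 = {1, 7, 9}  B7 = {1, 4, 7}
Tree: B1–B2, B2–B3, B3–B4, B4–B5, B5–B6, B6–B7
The largest bag has 3 vertices, giving width 2; this decomposition certifies tw(G) ≤ 2. Since 7–6–8–3–2–5–9–1–4–7 is a cycle in G, G is not acyclic. Forests are exactly the graphs of treewidth ≤ 1, so tw(G) ≥ 2. Therefore the treewidth is 2.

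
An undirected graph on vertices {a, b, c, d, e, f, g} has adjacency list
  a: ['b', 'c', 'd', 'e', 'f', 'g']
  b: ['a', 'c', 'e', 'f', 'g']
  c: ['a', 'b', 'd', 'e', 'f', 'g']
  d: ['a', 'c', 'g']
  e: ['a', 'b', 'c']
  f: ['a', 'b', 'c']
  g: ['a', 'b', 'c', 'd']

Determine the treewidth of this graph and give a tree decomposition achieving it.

Treewidth 3.
One optimal decomposition is:
Bags: B1 = {a, b, c, f}  B2 = {a, b, c, g}  B3 = {a, c, d, g}  B4 = {a, b, c, e}
Tree: B1–B2, B2–B3, B1–B4

Each bag holds 4 vertices, so the decomposition has width 3, which upper-bounds the treewidth. Conversely, {a, c, d, g} is a clique of size 4, and the vertices of any clique must share a bag in every tree decomposition; so some bag has ≥ 4 vertices and tw(G) ≥ 3. Combining the bounds, tw(G) = 3.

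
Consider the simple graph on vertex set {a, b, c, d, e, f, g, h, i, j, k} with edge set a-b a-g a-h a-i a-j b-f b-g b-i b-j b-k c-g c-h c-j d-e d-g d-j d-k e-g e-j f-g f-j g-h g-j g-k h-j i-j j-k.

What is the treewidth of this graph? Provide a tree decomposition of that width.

Every bag has size at most 4, so the width is 4 − 1 = 3 and tw(G) ≤ 3. For the lower bound, the 4 vertices {d, e, g, j} are pairwise adjacent, and any tree decomposition puts a clique entirely inside one bag — forcing width ≥ 3. Therefore the treewidth is 3.

Treewidth 3.
Bags: B1 = {a, g, h, j}  B2 = {c, g, h, j}  B3 = {a, b, g, j}  B4 = {b, g, j, k}  B5 = {b, f, g, j}  B6 = {d, g, j, k}  B7 = {a, b, i, j}  B8 = {d, e, g, j}
Tree: B1–B2, B1–B3, B3–B4, B4–B5, B4–B6, B3–B7, B6–B8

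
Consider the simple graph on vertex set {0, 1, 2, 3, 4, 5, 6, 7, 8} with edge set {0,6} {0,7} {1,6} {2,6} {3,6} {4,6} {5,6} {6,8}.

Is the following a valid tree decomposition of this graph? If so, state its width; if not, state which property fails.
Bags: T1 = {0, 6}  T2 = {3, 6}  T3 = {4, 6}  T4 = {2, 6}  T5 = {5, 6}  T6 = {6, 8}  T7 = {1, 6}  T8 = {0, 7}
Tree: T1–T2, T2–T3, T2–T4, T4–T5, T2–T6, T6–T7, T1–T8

Yes; width 1.

Vertex coverage: the bags together contain {0, 1, 2, 3, 4, 5, 6, 7, 8}, the full vertex set. Edge coverage: each edge of G has both endpoints in at least one bag. Running intersection: for every vertex, the bags containing it form a connected subtree. All three properties hold, so this is a valid tree decomposition of width max|bag| − 1 = 1, and hence tw(G) ≤ 1.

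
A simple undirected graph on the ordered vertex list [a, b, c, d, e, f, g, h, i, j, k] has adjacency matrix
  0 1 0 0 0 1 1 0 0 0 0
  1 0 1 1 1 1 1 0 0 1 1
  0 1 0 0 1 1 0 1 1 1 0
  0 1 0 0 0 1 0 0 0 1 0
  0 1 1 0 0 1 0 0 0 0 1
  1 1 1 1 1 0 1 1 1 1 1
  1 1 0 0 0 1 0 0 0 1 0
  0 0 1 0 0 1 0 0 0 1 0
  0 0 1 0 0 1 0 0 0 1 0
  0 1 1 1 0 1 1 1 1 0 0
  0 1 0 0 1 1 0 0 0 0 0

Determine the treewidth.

A width-3 tree decomposition is:
Bags: B1 = {b, c, f, j}  B2 = {b, f, g, j}  B3 = {c, f, i, j}  B4 = {c, f, h, j}  B5 = {b, d, f, j}  B6 = {a, b, f, g}  B7 = {b, c, e, f}  B8 = {b, e, f, k}
Tree: B1–B2, B1–B3, B1–B4, B2–B5, B2–B6, B1–B7, B7–B8
Every bag has size at most 4, so the width is 4 − 1 = 3 and tw(G) ≤ 3. For the lower bound, the 4 vertices {c, f, h, j} are pairwise adjacent, and any tree decomposition puts a clique entirely inside one bag — forcing width ≥ 3. The upper and lower bounds meet at 3, so that is the treewidth.

3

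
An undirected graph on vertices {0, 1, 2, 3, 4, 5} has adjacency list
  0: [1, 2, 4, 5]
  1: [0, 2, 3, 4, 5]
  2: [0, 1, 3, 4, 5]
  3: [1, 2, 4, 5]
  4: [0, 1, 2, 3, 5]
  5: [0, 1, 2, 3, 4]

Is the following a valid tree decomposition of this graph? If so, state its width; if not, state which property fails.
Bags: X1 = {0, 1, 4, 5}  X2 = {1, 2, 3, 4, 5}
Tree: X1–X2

No — edge (2,0) lies in no bag.

A tree decomposition must satisfy three properties: every vertex lies in some bag; for every edge, both endpoints lie together in some bag; and for every vertex, the bags containing it form a connected subtree. Here edge (2,0) lies in no bag, so the decomposition is invalid.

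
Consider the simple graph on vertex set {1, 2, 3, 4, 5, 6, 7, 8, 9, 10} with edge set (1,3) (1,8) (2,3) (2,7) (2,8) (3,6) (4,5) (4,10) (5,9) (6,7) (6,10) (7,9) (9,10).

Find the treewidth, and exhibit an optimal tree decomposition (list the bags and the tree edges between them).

The largest bag has 3 vertices, giving width 2; this decomposition certifies tw(G) ≤ 2. Since 8–1–3–2–8 is a cycle in G, G is not acyclic. Forests are exactly the graphs of treewidth ≤ 1, so tw(G) ≥ 2. Hence tw(G) = 2 exactly.

Treewidth 2.
Bags: B1 = {1, 2, 8}  B2 = {1, 2, 3}  B3 = {2, 3, 7}  B4 = {3, 6, 7}  B5 = {6, 7, 9}  B6 = {6, 9, 10}  B7 = {5, 9, 10}  B8 = {4, 5, 10}
Tree: B1–B2, B2–B3, B3–B4, B4–B5, B5–B6, B6–B7, B7–B8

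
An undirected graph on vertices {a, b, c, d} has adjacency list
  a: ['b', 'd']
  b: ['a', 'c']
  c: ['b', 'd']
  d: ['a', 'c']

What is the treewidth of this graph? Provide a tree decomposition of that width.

The largest bag has 3 vertices, giving width 2; this decomposition certifies tw(G) ≤ 2. Since c–b–a–d–c is a cycle in G, G is not acyclic. Forests are exactly the graphs of treewidth ≤ 1, so tw(G) ≥ 2. Therefore the treewidth is 2.

Treewidth 2.
One such decomposition:
Bags: B1 = {a, b, c}  B2 = {a, c, d}
Tree: B1–B2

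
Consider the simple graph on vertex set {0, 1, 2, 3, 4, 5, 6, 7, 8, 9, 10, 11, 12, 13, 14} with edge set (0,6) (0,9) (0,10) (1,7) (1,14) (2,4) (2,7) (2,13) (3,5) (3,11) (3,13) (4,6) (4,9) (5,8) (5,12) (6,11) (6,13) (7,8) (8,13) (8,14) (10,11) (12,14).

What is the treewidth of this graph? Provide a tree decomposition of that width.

Treewidth 3.
One optimal decomposition is:
Bags: B1 = {0, 4, 9, 10}  B2 = {0, 4, 6, 10}  B3 = {4, 6, 10, 11}  B4 = {2, 4, 6, 11}  B5 = {2, 6, 11, 13}  B6 = {2, 3, 11, 13}  B7 = {2, 3, 7, 13}  B8 = {3, 7, 8, 13}  B9 = {3, 5, 7, 8}  B10 = {1, 5, 7, 8}  B11 = {1, 5, 8, 14}  B12 = {1, 5, 12, 14}
Tree: B1–B2, B2–B3, B3–B4, B4–B5, B5–B6, B6–B7, B7–B8, B8–B9, B9–B10, B10–B11, B11–B12

Every bag has size at most 4, so the width is 4 − 1 = 3 and tw(G) ≤ 3. For the lower bound: the 4 vertex sets {0,9,10}, {4}, {6}, {2,3,11,13} are disjoint, each induces a connected subgraph, and every pair is joined by at least one edge of G. Contracting each set to a single vertex therefore yields K_{4} as a minor, and since treewidth is minor-monotone, tw(G) ≥ tw(K_{4}) = 3. Therefore the treewidth is 3.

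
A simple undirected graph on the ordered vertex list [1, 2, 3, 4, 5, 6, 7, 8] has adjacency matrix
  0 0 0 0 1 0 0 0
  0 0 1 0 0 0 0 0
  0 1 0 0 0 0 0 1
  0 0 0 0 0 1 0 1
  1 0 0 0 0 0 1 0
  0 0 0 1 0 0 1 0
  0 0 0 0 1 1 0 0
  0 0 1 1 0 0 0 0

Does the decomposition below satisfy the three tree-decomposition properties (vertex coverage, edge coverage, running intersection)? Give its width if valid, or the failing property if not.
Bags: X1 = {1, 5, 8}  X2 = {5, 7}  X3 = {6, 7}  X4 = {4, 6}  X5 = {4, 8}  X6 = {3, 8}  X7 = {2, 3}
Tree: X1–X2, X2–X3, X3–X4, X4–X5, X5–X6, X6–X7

No — bags containing vertex 8 are not connected in the tree.

A tree decomposition must satisfy three properties: every vertex lies in some bag; for every edge, both endpoints lie together in some bag; and for every vertex, the bags containing it form a connected subtree. Here bags containing vertex 8 are not connected in the tree, so the decomposition is invalid.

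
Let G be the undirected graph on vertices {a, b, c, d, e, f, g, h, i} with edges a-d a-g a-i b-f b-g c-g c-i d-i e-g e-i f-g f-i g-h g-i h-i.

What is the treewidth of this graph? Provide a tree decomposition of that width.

The largest bag has 3 vertices, giving width 2; this decomposition certifies tw(G) ≤ 2. For the lower bound, the 3 vertices {a, d, i} are pairwise adjacent, and any tree decomposition puts a clique entirely inside one bag — forcing width ≥ 2. The upper and lower bounds meet at 2, so that is the treewidth.

Treewidth 2.
Bags: B1 = {a, g, i}  B2 = {f, g, i}  B3 = {a, d, i}  B4 = {c, g, i}  B5 = {b, f, g}  B6 = {g, h, i}  B7 = {e, g, i}
Tree: B1–B2, B1–B3, B1–B4, B2–B5, B1–B6, B2–B7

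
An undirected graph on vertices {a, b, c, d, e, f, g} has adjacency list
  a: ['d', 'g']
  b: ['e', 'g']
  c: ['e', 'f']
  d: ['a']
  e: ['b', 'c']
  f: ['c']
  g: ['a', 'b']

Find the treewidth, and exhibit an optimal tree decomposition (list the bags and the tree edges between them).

Treewidth 1.
One optimal decomposition is:
Bags: B1 = {c, f}  B2 = {c, e}  B3 = {b, e}  B4 = {b, g}  B5 = {a, g}  B6 = {a, d}
Tree: B1–B2, B2–B3, B3–B4, B4–B5, B5–B6

The largest bag has 2 vertices, giving width 1; this decomposition certifies tw(G) ≤ 1. G has an edge, so its treewidth is at least 1. Hence tw(G) = 1 exactly.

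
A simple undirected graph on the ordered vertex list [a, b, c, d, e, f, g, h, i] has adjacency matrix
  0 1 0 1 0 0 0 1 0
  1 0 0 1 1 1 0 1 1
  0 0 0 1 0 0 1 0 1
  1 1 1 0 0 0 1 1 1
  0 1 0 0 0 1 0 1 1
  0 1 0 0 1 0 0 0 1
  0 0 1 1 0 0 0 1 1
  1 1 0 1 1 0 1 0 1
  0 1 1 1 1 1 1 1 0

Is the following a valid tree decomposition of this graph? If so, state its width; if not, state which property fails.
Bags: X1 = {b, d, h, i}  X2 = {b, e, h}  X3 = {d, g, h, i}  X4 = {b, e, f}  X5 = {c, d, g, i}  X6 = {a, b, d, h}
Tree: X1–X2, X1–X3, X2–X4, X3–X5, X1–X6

No — edge (i,e) lies in no bag.

A tree decomposition must satisfy three properties: every vertex lies in some bag; for every edge, both endpoints lie together in some bag; and for every vertex, the bags containing it form a connected subtree. Here edge (i,e) lies in no bag, so the decomposition is invalid.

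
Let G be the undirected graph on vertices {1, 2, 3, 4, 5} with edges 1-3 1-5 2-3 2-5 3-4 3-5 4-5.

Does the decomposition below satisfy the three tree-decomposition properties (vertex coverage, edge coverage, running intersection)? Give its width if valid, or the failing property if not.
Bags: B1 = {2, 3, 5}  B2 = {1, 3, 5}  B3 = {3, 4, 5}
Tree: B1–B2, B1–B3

Yes; width 2.

Vertex coverage: the bags together contain {1, 2, 3, 4, 5}, the full vertex set. Edge coverage: each edge of G has both endpoints in at least one bag. Running intersection: for every vertex, the bags containing it form a connected subtree. All three properties hold, so this is a valid tree decomposition of width max|bag| − 1 = 2, and hence tw(G) ≤ 2.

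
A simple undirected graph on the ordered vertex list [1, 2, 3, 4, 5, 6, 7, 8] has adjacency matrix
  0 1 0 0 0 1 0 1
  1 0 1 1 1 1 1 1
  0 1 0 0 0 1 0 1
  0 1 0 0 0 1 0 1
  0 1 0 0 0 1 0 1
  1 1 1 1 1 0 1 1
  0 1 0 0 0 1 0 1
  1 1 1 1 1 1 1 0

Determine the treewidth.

A width-3 tree decomposition is:
Bags: B1 = {2, 4, 6, 8}  B2 = {2, 6, 7, 8}  B3 = {2, 3, 6, 8}  B4 = {1, 2, 6, 8}  B5 = {2, 5, 6, 8}
Tree: B1–B2, B1–B3, B1–B4, B3–B5
Every bag has size at most 4, so the width is 4 − 1 = 3 and tw(G) ≤ 3. On the other hand G contains the 4-clique {1, 2, 6, 8}. A clique must lie in a single bag of any decomposition, so no decomposition can have width below 3. Therefore the treewidth is 3.

3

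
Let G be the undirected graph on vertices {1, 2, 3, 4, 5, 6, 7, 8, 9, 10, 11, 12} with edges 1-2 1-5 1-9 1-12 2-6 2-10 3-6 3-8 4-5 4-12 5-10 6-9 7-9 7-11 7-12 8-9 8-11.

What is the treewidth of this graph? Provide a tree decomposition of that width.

The largest bag has 4 vertices, giving width 3; this decomposition certifies tw(G) ≤ 3. For the lower bound: the 4 vertex sets {4,5,10}, {12}, {1}, {2,6,7,9} are disjoint, each induces a connected subgraph, and every pair is joined by at least one edge of G. Contracting each set to a single vertex therefore yields K_{4} as a minor, and since treewidth is minor-monotone, tw(G) ≥ tw(K_{4}) = 3. Hence tw(G) = 3 exactly.

Treewidth 3.
One such decomposition:
Bags: B1 = {4, 5, 10, 12}  B2 = {1, 5, 10, 12}  B3 = {1, 2, 10, 12}  B4 = {1, 2, 7, 12}  B5 = {1, 2, 7, 9}  B6 = {2, 6, 7, 9}  B7 = {6, 7, 9, 11}  B8 = {6, 8, 9, 11}  B9 = {3, 6, 8, 11}
Tree: B1–B2, B2–B3, B3–B4, B4–B5, B5–B6, B6–B7, B7–B8, B8–B9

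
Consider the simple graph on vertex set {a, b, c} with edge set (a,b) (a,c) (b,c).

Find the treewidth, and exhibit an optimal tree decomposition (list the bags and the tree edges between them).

With just one bag of size 3, the width is 3 − 1 = 2, so tw(G) ≤ 2. For the lower bound, the 3 vertices {a, b, c} are pairwise adjacent, and any tree decomposition puts a clique entirely inside one bag — forcing width ≥ 2. Hence tw(G) = 2 exactly.

Treewidth 2.
One optimal decomposition is:
Bags: B1 = {a, b, c}
Tree: (single bag)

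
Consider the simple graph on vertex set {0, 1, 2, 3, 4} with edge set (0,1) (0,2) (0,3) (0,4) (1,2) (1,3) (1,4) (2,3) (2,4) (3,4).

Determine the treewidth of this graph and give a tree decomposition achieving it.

With just one bag of size 5, the width is 5 − 1 = 4, so tw(G) ≤ 4. On the other hand G contains the 5-clique {0, 1, 2, 3, 4}. A clique must lie in a single bag of any decomposition, so no decomposition can have width below 4. Combining the bounds, tw(G) = 4.

Treewidth 4.
One such decomposition:
Bags: B1 = {0, 1, 2, 3, 4}
Tree: (single bag)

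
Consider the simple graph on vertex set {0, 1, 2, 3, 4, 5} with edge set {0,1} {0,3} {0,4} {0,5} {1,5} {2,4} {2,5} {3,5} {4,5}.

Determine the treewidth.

A width-2 tree decomposition is:
Bags: B1 = {0, 4, 5}  B2 = {0, 3, 5}  B3 = {2, 4, 5}  B4 = {0, 1, 5}
Tree: B1–B2, B1–B3, B1–B4
Each bag holds 3 vertices, so the decomposition has width 2, which upper-bounds the treewidth. For the lower bound, the 3 vertices {0, 1, 5} are pairwise adjacent, and any tree decomposition puts a clique entirely inside one bag — forcing width ≥ 2. The upper and lower bounds meet at 2, so that is the treewidth.

2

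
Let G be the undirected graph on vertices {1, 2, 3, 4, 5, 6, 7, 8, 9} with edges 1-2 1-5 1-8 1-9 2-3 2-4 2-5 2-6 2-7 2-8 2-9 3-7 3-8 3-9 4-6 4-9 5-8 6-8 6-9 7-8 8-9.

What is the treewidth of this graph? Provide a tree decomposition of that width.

Every bag has size at most 4, so the width is 4 − 1 = 3 and tw(G) ≤ 3. On the other hand G contains the 4-clique {1, 2, 8, 9}. A clique must lie in a single bag of any decomposition, so no decomposition can have width below 3. Combining the bounds, tw(G) = 3.

Treewidth 3.
One optimal decomposition is:
Bags: B1 = {2, 3, 8, 9}  B2 = {2, 6, 8, 9}  B3 = {1, 2, 8, 9}  B4 = {2, 4, 6, 9}  B5 = {1, 2, 5, 8}  B6 = {2, 3, 7, 8}
Tree: B1–B2, B2–B3, B2–B4, B3–B5, B1–B6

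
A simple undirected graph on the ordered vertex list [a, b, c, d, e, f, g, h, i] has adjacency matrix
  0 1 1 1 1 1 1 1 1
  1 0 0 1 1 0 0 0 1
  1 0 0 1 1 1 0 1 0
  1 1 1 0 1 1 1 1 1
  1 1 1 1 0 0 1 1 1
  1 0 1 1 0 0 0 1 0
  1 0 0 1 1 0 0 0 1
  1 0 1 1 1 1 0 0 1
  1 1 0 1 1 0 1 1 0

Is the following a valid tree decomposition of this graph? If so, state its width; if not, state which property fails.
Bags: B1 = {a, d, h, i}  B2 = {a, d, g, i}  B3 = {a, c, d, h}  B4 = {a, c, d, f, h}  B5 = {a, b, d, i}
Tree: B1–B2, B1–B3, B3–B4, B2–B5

A tree decomposition must satisfy three properties: every vertex lies in some bag; for every edge, both endpoints lie together in some bag; and for every vertex, the bags containing it form a connected subtree. Here vertex e appears in no bag, so the decomposition is invalid.

No — vertex e appears in no bag.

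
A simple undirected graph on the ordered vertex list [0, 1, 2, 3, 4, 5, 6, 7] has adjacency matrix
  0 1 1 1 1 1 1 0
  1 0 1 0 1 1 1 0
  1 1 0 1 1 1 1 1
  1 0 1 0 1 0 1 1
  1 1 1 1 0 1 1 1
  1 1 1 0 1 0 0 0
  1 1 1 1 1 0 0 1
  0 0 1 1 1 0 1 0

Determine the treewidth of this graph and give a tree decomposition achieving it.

Treewidth 4.
One optimal decomposition is:
Bags: B1 = {0, 1, 2, 4, 6}  B2 = {0, 2, 3, 4, 6}  B3 = {0, 1, 2, 4, 5}  B4 = {2, 3, 4, 6, 7}
Tree: B1–B2, B1–B3, B2–B4

Every bag has size at most 5, so the width is 5 − 1 = 4 and tw(G) ≤ 4. On the other hand G contains the 5-clique {0, 1, 2, 4, 5}. A clique must lie in a single bag of any decomposition, so no decomposition can have width below 4. Therefore the treewidth is 4.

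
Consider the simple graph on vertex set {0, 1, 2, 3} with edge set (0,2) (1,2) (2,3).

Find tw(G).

A width-1 tree decomposition is:
Bags: B1 = {1, 2}  B2 = {0, 2}  B3 = {2, 3}
Tree: B1–B2, B2–B3
Each bag holds 2 vertices, so the decomposition has width 1, which upper-bounds the treewidth. Since G has at least one edge (e.g. 2–1), it is not an edgeless graph, so tw(G) ≥ 1. Therefore the treewidth is 1.

1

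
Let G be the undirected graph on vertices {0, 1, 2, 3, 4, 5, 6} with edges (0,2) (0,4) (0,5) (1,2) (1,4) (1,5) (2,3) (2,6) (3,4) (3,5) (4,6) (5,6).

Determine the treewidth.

A width-3 tree decomposition is:
Bags: B1 = {0, 2, 4, 5}  B2 = {1, 2, 4, 5}  B3 = {2, 4, 5, 6}  B4 = {2, 3, 4, 5}
Tree: B1–B2, B2–B3, B3–B4
Every bag has size at most 4, so the width is 4 − 1 = 3 and tw(G) ≤ 3. For the lower bound: the 4 vertex sets {0,4}, {1,5}, {2}, {6} are disjoint, each induces a connected subgraph, and every pair is joined by at least one edge of G. Contracting each set to a single vertex therefore yields K_{4} as a minor, and since treewidth is minor-monotone, tw(G) ≥ tw(K_{4}) = 3. The upper and lower bounds meet at 3, so that is the treewidth.

3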